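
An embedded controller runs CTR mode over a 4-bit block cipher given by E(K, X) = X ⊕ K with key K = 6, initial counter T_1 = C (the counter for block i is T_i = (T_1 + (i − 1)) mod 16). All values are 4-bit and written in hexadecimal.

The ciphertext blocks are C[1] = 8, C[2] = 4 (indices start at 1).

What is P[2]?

P[2] = F

CTR decryption: S_i = E(K, T_i) where T_i is the counter for block i; P_i = C_i ⊕ S_i.
P[2]: T = D, S = E(K, T) = B; 4 ⊕ B = F.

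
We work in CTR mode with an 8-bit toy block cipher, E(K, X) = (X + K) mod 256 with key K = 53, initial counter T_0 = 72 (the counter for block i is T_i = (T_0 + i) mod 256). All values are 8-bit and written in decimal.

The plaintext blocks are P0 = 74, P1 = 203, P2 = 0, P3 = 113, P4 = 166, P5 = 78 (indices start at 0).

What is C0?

C0 = 55

CTR encryption: S_i = E(K, T_i) where T_i is the counter for block i; C_i = P_i ⊕ S_i.
C0: T = 72, S = E(K, T) = 125; 74 ⊕ 125 = 55.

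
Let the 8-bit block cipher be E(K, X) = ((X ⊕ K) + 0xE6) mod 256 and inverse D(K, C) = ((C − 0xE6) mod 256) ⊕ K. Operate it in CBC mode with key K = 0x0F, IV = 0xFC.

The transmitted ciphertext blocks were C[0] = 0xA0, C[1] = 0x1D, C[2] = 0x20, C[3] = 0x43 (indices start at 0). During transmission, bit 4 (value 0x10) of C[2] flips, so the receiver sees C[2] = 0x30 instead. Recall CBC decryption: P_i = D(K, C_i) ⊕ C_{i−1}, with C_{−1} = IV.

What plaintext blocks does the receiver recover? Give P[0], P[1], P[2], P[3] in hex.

Only C[2] changed, to 0x30. In CBC, a change in C_i garbles P_i and flips the same bit in P_{i+1}. Decrypting the received ciphertext:
P[0]: D(K, 0xA0) = 0xB5; 0xB5 ⊕ 0xFC = 0x49.
P[1]: D(K, 0x1D) = 0x38; 0x38 ⊕ 0xA0 = 0x98.
P[2]: D(K, 0x30) = 0x45; 0x45 ⊕ 0x1D = 0x58.
P[3]: D(K, 0x43) = 0x52; 0x52 ⊕ 0x30 = 0x62.
Blocks that differ from the original plaintext: P[2], P[3].

P[0] = 0x49, P[1] = 0x98, P[2] = 0x58, P[3] = 0x62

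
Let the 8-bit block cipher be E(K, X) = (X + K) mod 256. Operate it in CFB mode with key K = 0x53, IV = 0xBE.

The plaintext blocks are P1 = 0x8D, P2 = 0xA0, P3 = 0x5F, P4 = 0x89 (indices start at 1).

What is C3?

C3 = 0xFD

CFB encryption: C_i = P_i ⊕ E(K, C_{i−1}), with C_{0} = IV.
C1: E(K, 0xBE) = 0x11; 0x8D ⊕ 0x11 = 0x9C.
C2: E(K, 0x9C) = 0xEF; 0xA0 ⊕ 0xEF = 0x4F.
C3: E(K, 0x4F) = 0xA2; 0x5F ⊕ 0xA2 = 0xFD.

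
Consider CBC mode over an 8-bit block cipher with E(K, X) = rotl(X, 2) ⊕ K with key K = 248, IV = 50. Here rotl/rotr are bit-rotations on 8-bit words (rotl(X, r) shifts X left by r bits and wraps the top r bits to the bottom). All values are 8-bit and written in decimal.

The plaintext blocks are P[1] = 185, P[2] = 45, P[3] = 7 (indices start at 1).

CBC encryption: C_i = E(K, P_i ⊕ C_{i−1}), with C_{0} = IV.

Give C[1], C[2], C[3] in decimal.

C[1] = 214, C[2] = 23, C[3] = 184

C[1]: P[1] ⊕ 50 = 139; E(K, 139) = 214.
C[2]: P[2] ⊕ 214 = 251; E(K, 251) = 23.
C[3]: P[3] ⊕ 23 = 16; E(K, 16) = 184.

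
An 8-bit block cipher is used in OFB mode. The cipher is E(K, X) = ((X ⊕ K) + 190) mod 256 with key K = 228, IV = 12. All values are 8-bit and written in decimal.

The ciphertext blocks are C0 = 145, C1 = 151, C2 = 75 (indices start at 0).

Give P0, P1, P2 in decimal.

OFB decryption: S_i = E(K, S_{i−1}) with S_{−1} = IV; P_i = C_i ⊕ S_i.
P0: S = E(K, 12) = 166; 145 ⊕ 166 = 55.
P1: S = E(K, 166) = 0; 151 ⊕ 0 = 151.
P2: S = E(K, 0) = 162; 75 ⊕ 162 = 233.

P0 = 55, P1 = 151, P2 = 233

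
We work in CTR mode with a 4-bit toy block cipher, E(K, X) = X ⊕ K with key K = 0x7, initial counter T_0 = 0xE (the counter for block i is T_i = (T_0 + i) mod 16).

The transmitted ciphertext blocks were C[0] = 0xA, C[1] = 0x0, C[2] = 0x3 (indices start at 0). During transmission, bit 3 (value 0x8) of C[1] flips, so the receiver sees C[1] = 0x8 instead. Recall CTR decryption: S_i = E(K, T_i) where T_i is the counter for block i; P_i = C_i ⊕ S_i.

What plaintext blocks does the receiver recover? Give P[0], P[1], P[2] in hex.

Only C[1] changed, to 0x8. In CTR, a change in C_i flips the same bit in P_i only; the keystream is unaffected. Decrypting the received ciphertext:
P[0]: T = 0xE, S = E(K, T) = 0x9; 0xA ⊕ 0x9 = 0x3.
P[1]: T = 0xF, S = E(K, T) = 0x8; 0x8 ⊕ 0x8 = 0x0.
P[2]: T = 0x0, S = E(K, T) = 0x7; 0x3 ⊕ 0x7 = 0x4.
Blocks that differ from the original plaintext: P[1].

P[0] = 0x3, P[1] = 0x0, P[2] = 0x4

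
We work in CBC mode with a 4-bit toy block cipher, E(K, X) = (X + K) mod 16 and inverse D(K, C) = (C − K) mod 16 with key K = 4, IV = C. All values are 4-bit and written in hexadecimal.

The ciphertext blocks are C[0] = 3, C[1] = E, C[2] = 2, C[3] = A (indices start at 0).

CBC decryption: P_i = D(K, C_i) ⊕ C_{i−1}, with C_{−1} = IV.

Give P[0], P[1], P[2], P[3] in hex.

P[0] = 3, P[1] = 9, P[2] = 0, P[3] = 4

P[0]: D(K, 3) = F; F ⊕ C = 3.
P[1]: D(K, E) = A; A ⊕ 3 = 9.
P[2]: D(K, 2) = E; E ⊕ E = 0.
P[3]: D(K, A) = 6; 6 ⊕ 2 = 4.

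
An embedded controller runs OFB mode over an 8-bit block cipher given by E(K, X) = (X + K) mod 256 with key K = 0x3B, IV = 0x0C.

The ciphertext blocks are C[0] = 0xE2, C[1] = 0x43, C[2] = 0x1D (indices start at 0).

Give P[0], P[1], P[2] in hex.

P[0] = 0xA5, P[1] = 0xC1, P[2] = 0xA0

OFB decryption: S_i = E(K, S_{i−1}) with S_{−1} = IV; P_i = C_i ⊕ S_i.
P[0]: S = E(K, 0x0C) = 0x47; 0xE2 ⊕ 0x47 = 0xA5.
P[1]: S = E(K, 0x47) = 0x82; 0x43 ⊕ 0x82 = 0xC1.
P[2]: S = E(K, 0x82) = 0xBD; 0x1D ⊕ 0xBD = 0xA0.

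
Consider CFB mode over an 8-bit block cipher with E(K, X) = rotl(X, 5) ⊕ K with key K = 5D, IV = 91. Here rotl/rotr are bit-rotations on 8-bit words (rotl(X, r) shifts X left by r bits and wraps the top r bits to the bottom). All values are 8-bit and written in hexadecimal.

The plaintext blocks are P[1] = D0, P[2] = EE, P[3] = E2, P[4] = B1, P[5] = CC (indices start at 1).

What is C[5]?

CFB encryption: C_i = P_i ⊕ E(K, C_{i−1}), with C_{0} = IV.
C[1]: E(K, 91) = 6F; D0 ⊕ 6F = BF.
C[2]: E(K, BF) = AA; EE ⊕ AA = 44.
C[3]: E(K, 44) = D5; E2 ⊕ D5 = 37.
C[4]: E(K, 37) = BB; B1 ⊕ BB = 0A.
C[5]: E(K, 0A) = 1C; CC ⊕ 1C = D0.

C[5] = D0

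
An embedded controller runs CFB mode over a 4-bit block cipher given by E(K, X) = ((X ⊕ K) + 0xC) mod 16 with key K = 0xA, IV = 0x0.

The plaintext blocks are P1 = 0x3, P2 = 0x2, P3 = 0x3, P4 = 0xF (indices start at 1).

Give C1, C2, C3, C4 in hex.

C1 = 0x5, C2 = 0x9, C3 = 0xC, C4 = 0xD

CFB encryption: C_i = P_i ⊕ E(K, C_{i−1}), with C_{0} = IV.
C1: E(K, 0x0) = 0x6; 0x3 ⊕ 0x6 = 0x5.
C2: E(K, 0x5) = 0xB; 0x2 ⊕ 0xB = 0x9.
C3: E(K, 0x9) = 0xF; 0x3 ⊕ 0xF = 0xC.
C4: E(K, 0xC) = 0x2; 0xF ⊕ 0x2 = 0xD.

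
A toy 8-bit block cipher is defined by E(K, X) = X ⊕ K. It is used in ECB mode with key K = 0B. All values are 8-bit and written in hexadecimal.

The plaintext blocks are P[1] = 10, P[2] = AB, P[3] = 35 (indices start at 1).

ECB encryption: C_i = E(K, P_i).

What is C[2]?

C[2]: E(K, AB) = A0.

C[2] = A0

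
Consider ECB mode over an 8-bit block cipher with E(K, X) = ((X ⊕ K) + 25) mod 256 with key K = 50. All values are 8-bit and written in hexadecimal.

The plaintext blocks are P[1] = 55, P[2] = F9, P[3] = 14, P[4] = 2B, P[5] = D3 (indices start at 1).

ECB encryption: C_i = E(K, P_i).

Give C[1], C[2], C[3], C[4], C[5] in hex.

C[1] = 2A, C[2] = CE, C[3] = 69, C[4] = A0, C[5] = A8

C[1]: E(K, 55) = 2A.
C[2]: E(K, F9) = CE.
C[3]: E(K, 14) = 69.
C[4]: E(K, 2B) = A0.
C[5]: E(K, D3) = A8.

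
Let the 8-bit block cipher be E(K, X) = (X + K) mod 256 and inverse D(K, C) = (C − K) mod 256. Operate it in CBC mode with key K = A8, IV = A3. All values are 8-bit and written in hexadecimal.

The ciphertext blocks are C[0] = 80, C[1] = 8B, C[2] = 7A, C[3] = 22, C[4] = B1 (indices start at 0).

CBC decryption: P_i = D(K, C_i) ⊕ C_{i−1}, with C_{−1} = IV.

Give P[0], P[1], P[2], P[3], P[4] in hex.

P[0] = 7B, P[1] = 63, P[2] = 59, P[3] = 00, P[4] = 2B

P[0]: D(K, 80) = D8; D8 ⊕ A3 = 7B.
P[1]: D(K, 8B) = E3; E3 ⊕ 80 = 63.
P[2]: D(K, 7A) = D2; D2 ⊕ 8B = 59.
P[3]: D(K, 22) = 7A; 7A ⊕ 7A = 00.
P[4]: D(K, B1) = 09; 09 ⊕ 22 = 2B.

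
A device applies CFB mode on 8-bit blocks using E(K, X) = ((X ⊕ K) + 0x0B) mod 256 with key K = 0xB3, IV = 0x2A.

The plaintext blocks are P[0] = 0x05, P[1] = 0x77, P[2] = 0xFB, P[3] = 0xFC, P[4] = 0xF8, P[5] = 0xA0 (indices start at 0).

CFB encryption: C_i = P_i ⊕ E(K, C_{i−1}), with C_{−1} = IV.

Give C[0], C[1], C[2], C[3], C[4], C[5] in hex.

C[0]: E(K, 0x2A) = 0xA4; 0x05 ⊕ 0xA4 = 0xA1.
C[1]: E(K, 0xA1) = 0x1D; 0x77 ⊕ 0x1D = 0x6A.
C[2]: E(K, 0x6A) = 0xE4; 0xFB ⊕ 0xE4 = 0x1F.
C[3]: E(K, 0x1F) = 0xB7; 0xFC ⊕ 0xB7 = 0x4B.
C[4]: E(K, 0x4B) = 0x03; 0xF8 ⊕ 0x03 = 0xFB.
C[5]: E(K, 0xFB) = 0x53; 0xA0 ⊕ 0x53 = 0xF3.

C[0] = 0xA1, C[1] = 0x6A, C[2] = 0x1F, C[3] = 0x4B, C[4] = 0xFB, C[5] = 0xF3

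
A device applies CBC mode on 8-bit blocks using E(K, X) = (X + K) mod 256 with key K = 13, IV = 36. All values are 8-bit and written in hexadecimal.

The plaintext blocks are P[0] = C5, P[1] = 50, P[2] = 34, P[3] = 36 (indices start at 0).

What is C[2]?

C[2] = 70

CBC encryption: C_i = E(K, P_i ⊕ C_{i−1}), with C_{−1} = IV.
C[0]: P[0] ⊕ 36 = F3; E(K, F3) = 06.
C[1]: P[1] ⊕ 06 = 56; E(K, 56) = 69.
C[2]: P[2] ⊕ 69 = 5D; E(K, 5D) = 70.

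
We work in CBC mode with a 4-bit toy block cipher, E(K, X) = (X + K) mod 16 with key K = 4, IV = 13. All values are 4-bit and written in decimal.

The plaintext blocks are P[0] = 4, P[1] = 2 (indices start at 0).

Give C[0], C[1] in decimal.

CBC encryption: C_i = E(K, P_i ⊕ C_{i−1}), with C_{−1} = IV.
C[0]: P[0] ⊕ 13 = 9; E(K, 9) = 13.
C[1]: P[1] ⊕ 13 = 15; E(K, 15) = 3.

C[0] = 13, C[1] = 3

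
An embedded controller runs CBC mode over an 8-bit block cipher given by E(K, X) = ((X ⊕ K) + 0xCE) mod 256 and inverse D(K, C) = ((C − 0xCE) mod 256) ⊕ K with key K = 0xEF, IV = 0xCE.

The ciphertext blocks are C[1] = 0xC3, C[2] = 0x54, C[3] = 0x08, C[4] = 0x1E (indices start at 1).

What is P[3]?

CBC decryption: P_i = D(K, C_i) ⊕ C_{i−1}, with C_{0} = IV.
P[3]: D(K, 0x08) = 0xD5; 0xD5 ⊕ 0x54 = 0x81.

P[3] = 0x81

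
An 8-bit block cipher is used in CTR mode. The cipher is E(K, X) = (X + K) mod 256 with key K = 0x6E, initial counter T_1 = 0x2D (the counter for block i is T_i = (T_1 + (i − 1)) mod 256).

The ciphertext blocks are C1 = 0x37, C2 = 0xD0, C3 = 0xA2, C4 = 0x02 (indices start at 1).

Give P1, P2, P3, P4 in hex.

P1 = 0xAC, P2 = 0x4C, P3 = 0x3F, P4 = 0x9C

CTR decryption: S_i = E(K, T_i) where T_i is the counter for block i; P_i = C_i ⊕ S_i.
P1: T = 0x2D, S = E(K, T) = 0x9B; 0x37 ⊕ 0x9B = 0xAC.
P2: T = 0x2E, S = E(K, T) = 0x9C; 0xD0 ⊕ 0x9C = 0x4C.
P3: T = 0x2F, S = E(K, T) = 0x9D; 0xA2 ⊕ 0x9D = 0x3F.
P4: T = 0x30, S = E(K, T) = 0x9E; 0x02 ⊕ 0x9E = 0x9C.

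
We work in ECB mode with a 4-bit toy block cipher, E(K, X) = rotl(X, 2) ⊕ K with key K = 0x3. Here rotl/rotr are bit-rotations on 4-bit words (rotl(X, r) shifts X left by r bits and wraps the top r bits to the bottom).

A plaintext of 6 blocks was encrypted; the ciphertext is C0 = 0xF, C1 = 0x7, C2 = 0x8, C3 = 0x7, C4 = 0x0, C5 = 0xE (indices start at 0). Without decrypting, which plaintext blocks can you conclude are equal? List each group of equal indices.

P1 = P3

ECB encrypts each block independently with the same key, so equal ciphertext blocks imply equal plaintext blocks.
C1 = C3 = 0x7, so P1 = P3.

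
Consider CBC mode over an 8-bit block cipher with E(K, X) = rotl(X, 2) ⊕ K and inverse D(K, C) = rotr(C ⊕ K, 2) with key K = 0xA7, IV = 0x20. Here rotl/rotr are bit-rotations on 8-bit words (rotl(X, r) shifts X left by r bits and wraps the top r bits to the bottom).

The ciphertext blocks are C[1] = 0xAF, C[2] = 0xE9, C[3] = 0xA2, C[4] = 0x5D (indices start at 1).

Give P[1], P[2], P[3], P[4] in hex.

CBC decryption: P_i = D(K, C_i) ⊕ C_{i−1}, with C_{0} = IV.
P[1]: D(K, 0xAF) = 0x02; 0x02 ⊕ 0x20 = 0x22.
P[2]: D(K, 0xE9) = 0x93; 0x93 ⊕ 0xAF = 0x3C.
P[3]: D(K, 0xA2) = 0x41; 0x41 ⊕ 0xE9 = 0xA8.
P[4]: D(K, 0x5D) = 0xBE; 0xBE ⊕ 0xA2 = 0x1C.

P[1] = 0x22, P[2] = 0x3C, P[3] = 0xA8, P[4] = 0x1C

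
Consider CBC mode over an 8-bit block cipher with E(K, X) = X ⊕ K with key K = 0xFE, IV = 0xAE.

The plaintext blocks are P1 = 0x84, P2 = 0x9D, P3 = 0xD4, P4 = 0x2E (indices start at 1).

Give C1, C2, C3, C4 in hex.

CBC encryption: C_i = E(K, P_i ⊕ C_{i−1}), with C_{0} = IV.
C1: P1 ⊕ 0xAE = 0x2A; E(K, 0x2A) = 0xD4.
C2: P2 ⊕ 0xD4 = 0x49; E(K, 0x49) = 0xB7.
C3: P3 ⊕ 0xB7 = 0x63; E(K, 0x63) = 0x9D.
C4: P4 ⊕ 0x9D = 0xB3; E(K, 0xB3) = 0x4D.

C1 = 0xD4, C2 = 0xB7, C3 = 0x9D, C4 = 0x4D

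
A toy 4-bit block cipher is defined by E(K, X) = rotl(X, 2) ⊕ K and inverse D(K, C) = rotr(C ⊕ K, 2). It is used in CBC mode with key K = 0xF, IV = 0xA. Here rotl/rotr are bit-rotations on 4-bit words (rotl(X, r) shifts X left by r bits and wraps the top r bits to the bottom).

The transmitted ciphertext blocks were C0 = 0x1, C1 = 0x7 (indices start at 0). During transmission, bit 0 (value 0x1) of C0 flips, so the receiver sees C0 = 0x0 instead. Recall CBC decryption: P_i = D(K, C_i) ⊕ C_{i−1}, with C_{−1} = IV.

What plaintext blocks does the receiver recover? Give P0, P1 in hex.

Only C0 changed, to 0x0. In CBC, a change in C_i garbles P_i and flips the same bit in P_{i+1}. Decrypting the received ciphertext:
P0: D(K, 0x0) = 0xF; 0xF ⊕ 0xA = 0x5.
P1: D(K, 0x7) = 0x2; 0x2 ⊕ 0x0 = 0x2.
Blocks that differ from the original plaintext: P0, P1.

P0 = 0x5, P1 = 0x2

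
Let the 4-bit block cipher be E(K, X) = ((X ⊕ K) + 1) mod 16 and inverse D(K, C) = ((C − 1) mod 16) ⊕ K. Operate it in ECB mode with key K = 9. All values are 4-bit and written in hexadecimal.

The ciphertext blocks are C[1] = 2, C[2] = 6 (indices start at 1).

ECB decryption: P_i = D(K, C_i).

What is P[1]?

P[1]: D(K, 2) = 8.

P[1] = 8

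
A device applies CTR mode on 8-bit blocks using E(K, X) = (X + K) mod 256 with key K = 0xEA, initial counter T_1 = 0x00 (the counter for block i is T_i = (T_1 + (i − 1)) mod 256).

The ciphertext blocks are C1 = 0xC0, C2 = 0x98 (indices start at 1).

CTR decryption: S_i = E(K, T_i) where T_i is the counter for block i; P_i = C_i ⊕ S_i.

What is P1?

P1: T = 0x00, S = E(K, T) = 0xEA; 0xC0 ⊕ 0xEA = 0x2A.

P1 = 0x2A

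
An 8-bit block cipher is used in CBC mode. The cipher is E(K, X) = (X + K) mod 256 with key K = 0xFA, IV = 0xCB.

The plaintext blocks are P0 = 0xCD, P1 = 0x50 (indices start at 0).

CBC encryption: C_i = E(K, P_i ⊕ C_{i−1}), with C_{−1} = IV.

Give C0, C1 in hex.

C0 = 0x00, C1 = 0x4A

C0: P0 ⊕ 0xCB = 0x06; E(K, 0x06) = 0x00.
C1: P1 ⊕ 0x00 = 0x50; E(K, 0x50) = 0x4A.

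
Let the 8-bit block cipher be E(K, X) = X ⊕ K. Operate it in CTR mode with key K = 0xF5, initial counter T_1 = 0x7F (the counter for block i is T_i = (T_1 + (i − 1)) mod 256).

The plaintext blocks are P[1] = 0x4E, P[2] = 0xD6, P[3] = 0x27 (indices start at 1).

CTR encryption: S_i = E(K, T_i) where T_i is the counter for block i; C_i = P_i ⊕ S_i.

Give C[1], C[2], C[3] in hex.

C[1] = 0xC4, C[2] = 0xA3, C[3] = 0x53

C[1]: T = 0x7F, S = E(K, T) = 0x8A; 0x4E ⊕ 0x8A = 0xC4.
C[2]: T = 0x80, S = E(K, T) = 0x75; 0xD6 ⊕ 0x75 = 0xA3.
C[3]: T = 0x81, S = E(K, T) = 0x74; 0x27 ⊕ 0x74 = 0x53.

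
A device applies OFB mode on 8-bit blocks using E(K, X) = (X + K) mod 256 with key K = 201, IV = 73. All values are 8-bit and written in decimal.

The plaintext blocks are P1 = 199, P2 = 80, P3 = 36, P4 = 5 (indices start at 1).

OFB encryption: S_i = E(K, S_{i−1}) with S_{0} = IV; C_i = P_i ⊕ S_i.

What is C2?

C2 = 139

C1: S = E(K, 73) = 18; 199 ⊕ 18 = 213.
C2: S = E(K, 18) = 219; 80 ⊕ 219 = 139.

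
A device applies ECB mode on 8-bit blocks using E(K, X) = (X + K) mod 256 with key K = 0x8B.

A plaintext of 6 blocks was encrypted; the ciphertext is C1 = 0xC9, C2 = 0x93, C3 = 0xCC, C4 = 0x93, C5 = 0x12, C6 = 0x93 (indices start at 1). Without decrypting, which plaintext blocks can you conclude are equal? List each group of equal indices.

P2 = P4 = P6

ECB encrypts each block independently with the same key, so equal ciphertext blocks imply equal plaintext blocks.
C2 = C4 = C6 = 0x93, so P2 = P4 = P6.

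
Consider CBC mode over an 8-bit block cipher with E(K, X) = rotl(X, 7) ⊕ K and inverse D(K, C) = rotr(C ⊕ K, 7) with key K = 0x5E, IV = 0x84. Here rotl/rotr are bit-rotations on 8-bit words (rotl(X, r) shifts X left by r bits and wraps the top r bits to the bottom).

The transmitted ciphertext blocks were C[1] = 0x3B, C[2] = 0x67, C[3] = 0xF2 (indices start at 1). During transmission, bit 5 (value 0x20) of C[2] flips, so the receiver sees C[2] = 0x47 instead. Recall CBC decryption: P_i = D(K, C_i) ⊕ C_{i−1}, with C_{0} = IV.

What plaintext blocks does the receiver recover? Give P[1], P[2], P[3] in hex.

Only C[2] changed, to 0x47. In CBC, a change in C_i garbles P_i and flips the same bit in P_{i+1}. Decrypting the received ciphertext:
P[1]: D(K, 0x3B) = 0xCA; 0xCA ⊕ 0x84 = 0x4E.
P[2]: D(K, 0x47) = 0x32; 0x32 ⊕ 0x3B = 0x09.
P[3]: D(K, 0xF2) = 0x59; 0x59 ⊕ 0x47 = 0x1E.
Blocks that differ from the original plaintext: P[2], P[3].

P[1] = 0x4E, P[2] = 0x09, P[3] = 0x1E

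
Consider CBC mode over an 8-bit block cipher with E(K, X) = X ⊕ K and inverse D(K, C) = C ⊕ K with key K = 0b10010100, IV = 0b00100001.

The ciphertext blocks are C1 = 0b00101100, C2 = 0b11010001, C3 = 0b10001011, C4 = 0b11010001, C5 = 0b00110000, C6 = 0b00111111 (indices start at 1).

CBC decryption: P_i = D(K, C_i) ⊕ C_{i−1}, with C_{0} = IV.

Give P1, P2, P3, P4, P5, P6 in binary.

P1: D(K, 0b00101100) = 0b10111000; 0b10111000 ⊕ 0b00100001 = 0b10011001.
P2: D(K, 0b11010001) = 0b01000101; 0b01000101 ⊕ 0b00101100 = 0b01101001.
P3: D(K, 0b10001011) = 0b00011111; 0b00011111 ⊕ 0b11010001 = 0b11001110.
P4: D(K, 0b11010001) = 0b01000101; 0b01000101 ⊕ 0b10001011 = 0b11001110.
P5: D(K, 0b00110000) = 0b10100100; 0b10100100 ⊕ 0b11010001 = 0b01110101.
P6: D(K, 0b00111111) = 0b10101011; 0b10101011 ⊕ 0b00110000 = 0b10011011.

P1 = 0b10011001, P2 = 0b01101001, P3 = 0b11001110, P4 = 0b11001110, P5 = 0b01110101, P6 = 0b10011011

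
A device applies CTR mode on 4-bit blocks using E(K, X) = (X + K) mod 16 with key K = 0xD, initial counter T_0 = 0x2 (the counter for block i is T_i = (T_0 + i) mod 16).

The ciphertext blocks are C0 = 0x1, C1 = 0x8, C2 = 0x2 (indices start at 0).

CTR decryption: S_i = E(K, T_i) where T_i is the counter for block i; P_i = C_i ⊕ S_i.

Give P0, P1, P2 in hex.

P0 = 0xE, P1 = 0x8, P2 = 0x3

P0: T = 0x2, S = E(K, T) = 0xF; 0x1 ⊕ 0xF = 0xE.
P1: T = 0x3, S = E(K, T) = 0x0; 0x8 ⊕ 0x0 = 0x8.
P2: T = 0x4, S = E(K, T) = 0x1; 0x2 ⊕ 0x1 = 0x3.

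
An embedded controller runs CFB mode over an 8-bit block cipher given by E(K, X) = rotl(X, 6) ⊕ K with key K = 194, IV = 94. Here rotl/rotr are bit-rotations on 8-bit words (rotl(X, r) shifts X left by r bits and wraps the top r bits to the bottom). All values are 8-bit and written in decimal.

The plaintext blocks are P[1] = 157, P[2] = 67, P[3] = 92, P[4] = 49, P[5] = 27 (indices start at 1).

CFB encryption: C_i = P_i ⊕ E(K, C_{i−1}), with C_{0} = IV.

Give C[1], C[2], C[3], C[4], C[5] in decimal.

C[1]: E(K, 94) = 85; 157 ⊕ 85 = 200.
C[2]: E(K, 200) = 240; 67 ⊕ 240 = 179.
C[3]: E(K, 179) = 46; 92 ⊕ 46 = 114.
C[4]: E(K, 114) = 94; 49 ⊕ 94 = 111.
C[5]: E(K, 111) = 25; 27 ⊕ 25 = 2.

C[1] = 200, C[2] = 179, C[3] = 114, C[4] = 111, C[5] = 2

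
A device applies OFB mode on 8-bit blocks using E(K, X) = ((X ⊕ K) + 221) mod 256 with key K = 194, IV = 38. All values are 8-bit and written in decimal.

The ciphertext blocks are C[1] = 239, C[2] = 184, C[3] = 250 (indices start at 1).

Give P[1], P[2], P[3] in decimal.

OFB decryption: S_i = E(K, S_{i−1}) with S_{0} = IV; P_i = C_i ⊕ S_i.
P[1]: S = E(K, 38) = 193; 239 ⊕ 193 = 46.
P[2]: S = E(K, 193) = 224; 184 ⊕ 224 = 88.
P[3]: S = E(K, 224) = 255; 250 ⊕ 255 = 5.

P[1] = 46, P[2] = 88, P[3] = 5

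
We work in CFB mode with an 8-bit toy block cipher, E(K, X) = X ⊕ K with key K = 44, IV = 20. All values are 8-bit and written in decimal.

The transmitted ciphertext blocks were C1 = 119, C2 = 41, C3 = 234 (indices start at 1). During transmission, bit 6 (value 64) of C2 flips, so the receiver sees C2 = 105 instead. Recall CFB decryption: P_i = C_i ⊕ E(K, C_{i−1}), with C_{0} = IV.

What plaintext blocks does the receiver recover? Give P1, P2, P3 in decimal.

P1 = 79, P2 = 50, P3 = 175

Only C2 changed, to 105. In CFB, a change in C_i flips the same bit in P_i and garbles P_{i+1}. Decrypting the received ciphertext:
P1: E(K, 20) = 56; 119 ⊕ 56 = 79.
P2: E(K, 119) = 91; 105 ⊕ 91 = 50.
P3: E(K, 105) = 69; 234 ⊕ 69 = 175.
Blocks that differ from the original plaintext: P2, P3.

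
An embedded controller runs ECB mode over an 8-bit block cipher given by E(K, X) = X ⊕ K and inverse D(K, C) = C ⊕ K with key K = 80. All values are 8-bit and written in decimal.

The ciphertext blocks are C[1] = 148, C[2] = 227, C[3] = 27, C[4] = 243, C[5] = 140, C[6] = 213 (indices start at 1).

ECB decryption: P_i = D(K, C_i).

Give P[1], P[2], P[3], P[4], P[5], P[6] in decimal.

P[1]: D(K, 148) = 196.
P[2]: D(K, 227) = 179.
P[3]: D(K, 27) = 75.
P[4]: D(K, 243) = 163.
P[5]: D(K, 140) = 220.
P[6]: D(K, 213) = 133.

P[1] = 196, P[2] = 179, P[3] = 75, P[4] = 163, P[5] = 220, P[6] = 133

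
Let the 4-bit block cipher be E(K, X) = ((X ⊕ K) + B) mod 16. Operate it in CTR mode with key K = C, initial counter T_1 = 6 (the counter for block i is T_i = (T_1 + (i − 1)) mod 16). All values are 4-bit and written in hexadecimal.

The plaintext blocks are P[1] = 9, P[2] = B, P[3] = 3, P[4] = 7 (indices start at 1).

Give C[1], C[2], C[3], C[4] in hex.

C[1] = C, C[2] = D, C[3] = C, C[4] = 7

CTR encryption: S_i = E(K, T_i) where T_i is the counter for block i; C_i = P_i ⊕ S_i.
C[1]: T = 6, S = E(K, T) = 5; 9 ⊕ 5 = C.
C[2]: T = 7, S = E(K, T) = 6; B ⊕ 6 = D.
C[3]: T = 8, S = E(K, T) = F; 3 ⊕ F = C.
C[4]: T = 9, S = E(K, T) = 0; 7 ⊕ 0 = 7.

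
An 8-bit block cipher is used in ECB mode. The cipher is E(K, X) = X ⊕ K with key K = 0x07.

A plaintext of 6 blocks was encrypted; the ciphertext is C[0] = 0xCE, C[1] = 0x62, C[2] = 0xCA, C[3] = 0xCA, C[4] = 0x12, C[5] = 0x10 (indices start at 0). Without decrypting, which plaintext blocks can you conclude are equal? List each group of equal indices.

ECB encrypts each block independently with the same key, so equal ciphertext blocks imply equal plaintext blocks.
C[2] = C[3] = 0xCA, so P[2] = P[3].

P[2] = P[3]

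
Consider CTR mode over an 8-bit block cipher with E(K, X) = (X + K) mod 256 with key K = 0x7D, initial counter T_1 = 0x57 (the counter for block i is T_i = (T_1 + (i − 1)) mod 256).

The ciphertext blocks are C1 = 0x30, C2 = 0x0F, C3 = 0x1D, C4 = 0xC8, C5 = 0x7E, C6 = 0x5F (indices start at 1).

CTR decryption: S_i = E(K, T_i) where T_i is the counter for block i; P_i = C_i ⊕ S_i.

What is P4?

P4: T = 0x5A, S = E(K, T) = 0xD7; 0xC8 ⊕ 0xD7 = 0x1F.

P4 = 0x1F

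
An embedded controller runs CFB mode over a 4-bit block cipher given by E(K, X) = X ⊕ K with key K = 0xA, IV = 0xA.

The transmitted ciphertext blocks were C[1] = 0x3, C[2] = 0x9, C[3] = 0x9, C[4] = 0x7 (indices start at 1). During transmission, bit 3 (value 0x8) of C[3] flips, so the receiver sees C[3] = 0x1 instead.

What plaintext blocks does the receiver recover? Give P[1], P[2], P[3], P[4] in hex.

CFB decryption: P_i = C_i ⊕ E(K, C_{i−1}), with C_{0} = IV.
Only C[3] changed, to 0x1. In CFB, a change in C_i flips the same bit in P_i and garbles P_{i+1}. Decrypting the received ciphertext:
P[1]: E(K, 0xA) = 0x0; 0x3 ⊕ 0x0 = 0x3.
P[2]: E(K, 0x3) = 0x9; 0x9 ⊕ 0x9 = 0x0.
P[3]: E(K, 0x9) = 0x3; 0x1 ⊕ 0x3 = 0x2.
P[4]: E(K, 0x1) = 0xB; 0x7 ⊕ 0xB = 0xC.
Blocks that differ from the original plaintext: P[3], P[4].

P[1] = 0x3, P[2] = 0x0, P[3] = 0x2, P[4] = 0xC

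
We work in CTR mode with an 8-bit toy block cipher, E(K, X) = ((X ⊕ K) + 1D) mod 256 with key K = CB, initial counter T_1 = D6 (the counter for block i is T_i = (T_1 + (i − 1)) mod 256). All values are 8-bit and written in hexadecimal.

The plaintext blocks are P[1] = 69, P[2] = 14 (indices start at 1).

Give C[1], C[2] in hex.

CTR encryption: S_i = E(K, T_i) where T_i is the counter for block i; C_i = P_i ⊕ S_i.
C[1]: T = D6, S = E(K, T) = 3A; 69 ⊕ 3A = 53.
C[2]: T = D7, S = E(K, T) = 39; 14 ⊕ 39 = 2D.

C[1] = 53, C[2] = 2D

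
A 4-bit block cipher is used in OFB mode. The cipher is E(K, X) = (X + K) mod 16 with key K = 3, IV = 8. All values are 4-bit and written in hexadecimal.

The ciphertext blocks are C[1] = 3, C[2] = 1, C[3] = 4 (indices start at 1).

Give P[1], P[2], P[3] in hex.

OFB decryption: S_i = E(K, S_{i−1}) with S_{0} = IV; P_i = C_i ⊕ S_i.
P[1]: S = E(K, 8) = B; 3 ⊕ B = 8.
P[2]: S = E(K, B) = E; 1 ⊕ E = F.
P[3]: S = E(K, E) = 1; 4 ⊕ 1 = 5.

P[1] = 8, P[2] = F, P[3] = 5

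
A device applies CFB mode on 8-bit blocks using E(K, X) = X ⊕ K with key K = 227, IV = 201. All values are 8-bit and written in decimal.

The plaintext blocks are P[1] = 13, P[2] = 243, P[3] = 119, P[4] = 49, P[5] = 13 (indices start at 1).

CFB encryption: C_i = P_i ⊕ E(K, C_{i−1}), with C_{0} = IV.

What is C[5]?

C[1]: E(K, 201) = 42; 13 ⊕ 42 = 39.
C[2]: E(K, 39) = 196; 243 ⊕ 196 = 55.
C[3]: E(K, 55) = 212; 119 ⊕ 212 = 163.
C[4]: E(K, 163) = 64; 49 ⊕ 64 = 113.
C[5]: E(K, 113) = 146; 13 ⊕ 146 = 159.

C[5] = 159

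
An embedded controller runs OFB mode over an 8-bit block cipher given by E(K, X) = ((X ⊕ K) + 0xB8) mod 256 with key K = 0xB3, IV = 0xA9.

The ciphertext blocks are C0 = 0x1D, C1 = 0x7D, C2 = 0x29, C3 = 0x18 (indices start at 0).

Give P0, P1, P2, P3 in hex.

P0 = 0xCF, P1 = 0x64, P2 = 0x4B, P3 = 0x91

OFB decryption: S_i = E(K, S_{i−1}) with S_{−1} = IV; P_i = C_i ⊕ S_i.
P0: S = E(K, 0xA9) = 0xD2; 0x1D ⊕ 0xD2 = 0xCF.
P1: S = E(K, 0xD2) = 0x19; 0x7D ⊕ 0x19 = 0x64.
P2: S = E(K, 0x19) = 0x62; 0x29 ⊕ 0x62 = 0x4B.
P3: S = E(K, 0x62) = 0x89; 0x18 ⊕ 0x89 = 0x91.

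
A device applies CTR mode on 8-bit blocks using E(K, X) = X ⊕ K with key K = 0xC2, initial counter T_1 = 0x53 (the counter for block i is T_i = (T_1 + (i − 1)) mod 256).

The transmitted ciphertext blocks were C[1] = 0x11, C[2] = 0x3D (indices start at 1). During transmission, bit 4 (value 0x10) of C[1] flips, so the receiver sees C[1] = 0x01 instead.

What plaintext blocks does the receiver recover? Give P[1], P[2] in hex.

P[1] = 0x90, P[2] = 0xAB

CTR decryption: S_i = E(K, T_i) where T_i is the counter for block i; P_i = C_i ⊕ S_i.
Only C[1] changed, to 0x01. In CTR, a change in C_i flips the same bit in P_i only; the keystream is unaffected. Decrypting the received ciphertext:
P[1]: T = 0x53, S = E(K, T) = 0x91; 0x01 ⊕ 0x91 = 0x90.
P[2]: T = 0x54, S = E(K, T) = 0x96; 0x3D ⊕ 0x96 = 0xAB.
Blocks that differ from the original plaintext: P[1].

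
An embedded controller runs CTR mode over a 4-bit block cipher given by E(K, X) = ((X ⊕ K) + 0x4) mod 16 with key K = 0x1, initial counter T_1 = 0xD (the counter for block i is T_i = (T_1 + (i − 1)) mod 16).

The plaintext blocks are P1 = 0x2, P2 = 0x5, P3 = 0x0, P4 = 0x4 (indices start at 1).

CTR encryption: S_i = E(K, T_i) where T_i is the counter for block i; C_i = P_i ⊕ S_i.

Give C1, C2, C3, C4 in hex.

C1 = 0x2, C2 = 0x6, C3 = 0x2, C4 = 0x1

C1: T = 0xD, S = E(K, T) = 0x0; 0x2 ⊕ 0x0 = 0x2.
C2: T = 0xE, S = E(K, T) = 0x3; 0x5 ⊕ 0x3 = 0x6.
C3: T = 0xF, S = E(K, T) = 0x2; 0x0 ⊕ 0x2 = 0x2.
C4: T = 0x0, S = E(K, T) = 0x5; 0x4 ⊕ 0x5 = 0x1.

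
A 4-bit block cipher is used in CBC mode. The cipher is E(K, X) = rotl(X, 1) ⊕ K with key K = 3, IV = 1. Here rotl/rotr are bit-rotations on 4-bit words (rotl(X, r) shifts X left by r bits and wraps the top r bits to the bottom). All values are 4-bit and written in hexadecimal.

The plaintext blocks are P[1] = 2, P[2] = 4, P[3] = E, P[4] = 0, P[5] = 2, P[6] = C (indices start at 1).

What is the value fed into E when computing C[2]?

CBC encryption: C_i = E(K, P_i ⊕ C_{i−1}), with C_{0} = IV.
C[1]: P[1] ⊕ 1 = 3; E(K, 3) = 5.
C[2]: P[2] ⊕ 5 = 1; E(K, 1) = 1.
So the input to E for block [2] is 1.

1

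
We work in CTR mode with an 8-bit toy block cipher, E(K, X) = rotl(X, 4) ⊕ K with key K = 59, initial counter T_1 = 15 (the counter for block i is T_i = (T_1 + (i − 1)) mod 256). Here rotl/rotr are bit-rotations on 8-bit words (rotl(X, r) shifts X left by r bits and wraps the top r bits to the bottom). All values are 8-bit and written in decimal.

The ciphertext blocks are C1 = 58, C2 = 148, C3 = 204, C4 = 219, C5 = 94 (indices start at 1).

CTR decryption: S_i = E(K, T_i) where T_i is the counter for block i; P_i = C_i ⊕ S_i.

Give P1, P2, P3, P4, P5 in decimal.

P1: T = 15, S = E(K, T) = 203; 58 ⊕ 203 = 241.
P2: T = 16, S = E(K, T) = 58; 148 ⊕ 58 = 174.
P3: T = 17, S = E(K, T) = 42; 204 ⊕ 42 = 230.
P4: T = 18, S = E(K, T) = 26; 219 ⊕ 26 = 193.
P5: T = 19, S = E(K, T) = 10; 94 ⊕ 10 = 84.

P1 = 241, P2 = 174, P3 = 230, P4 = 193, P5 = 84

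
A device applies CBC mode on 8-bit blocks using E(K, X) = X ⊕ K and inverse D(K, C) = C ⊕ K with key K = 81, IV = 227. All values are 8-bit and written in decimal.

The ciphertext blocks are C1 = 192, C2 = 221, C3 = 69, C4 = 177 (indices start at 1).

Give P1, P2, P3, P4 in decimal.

CBC decryption: P_i = D(K, C_i) ⊕ C_{i−1}, with C_{0} = IV.
P1: D(K, 192) = 145; 145 ⊕ 227 = 114.
P2: D(K, 221) = 140; 140 ⊕ 192 = 76.
P3: D(K, 69) = 20; 20 ⊕ 221 = 201.
P4: D(K, 177) = 224; 224 ⊕ 69 = 165.

P1 = 114, P2 = 76, P3 = 201, P4 = 165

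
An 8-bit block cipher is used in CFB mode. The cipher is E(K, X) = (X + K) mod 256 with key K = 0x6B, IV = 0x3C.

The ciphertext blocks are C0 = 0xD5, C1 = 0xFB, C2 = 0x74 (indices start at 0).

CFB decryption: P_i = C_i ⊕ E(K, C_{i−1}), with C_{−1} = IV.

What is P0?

P0 = 0x72

P0: E(K, 0x3C) = 0xA7; 0xD5 ⊕ 0xA7 = 0x72.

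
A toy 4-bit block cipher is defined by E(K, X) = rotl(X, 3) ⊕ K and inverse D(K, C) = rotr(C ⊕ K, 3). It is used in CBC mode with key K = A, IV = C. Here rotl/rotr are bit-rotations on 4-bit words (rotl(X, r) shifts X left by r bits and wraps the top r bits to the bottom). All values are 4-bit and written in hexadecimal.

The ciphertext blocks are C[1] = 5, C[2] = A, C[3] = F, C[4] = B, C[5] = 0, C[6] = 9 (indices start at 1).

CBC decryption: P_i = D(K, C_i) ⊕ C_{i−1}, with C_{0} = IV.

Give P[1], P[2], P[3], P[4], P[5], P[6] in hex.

P[1] = 3, P[2] = 5, P[3] = 0, P[4] = D, P[5] = E, P[6] = 6

P[1]: D(K, 5) = F; F ⊕ C = 3.
P[2]: D(K, A) = 0; 0 ⊕ 5 = 5.
P[3]: D(K, F) = A; A ⊕ A = 0.
P[4]: D(K, B) = 2; 2 ⊕ F = D.
P[5]: D(K, 0) = 5; 5 ⊕ B = E.
P[6]: D(K, 9) = 6; 6 ⊕ 0 = 6.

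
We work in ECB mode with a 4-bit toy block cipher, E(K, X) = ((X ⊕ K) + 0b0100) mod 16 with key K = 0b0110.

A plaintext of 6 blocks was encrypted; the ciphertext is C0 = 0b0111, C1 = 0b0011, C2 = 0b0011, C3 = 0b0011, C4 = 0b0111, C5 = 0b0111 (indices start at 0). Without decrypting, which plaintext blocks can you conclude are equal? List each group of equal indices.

P0 = P4 = P5; P1 = P2 = P3

ECB encrypts each block independently with the same key, so equal ciphertext blocks imply equal plaintext blocks.
C0 = C4 = C5 = 0b0111, so P0 = P4 = P5.
C1 = C2 = C3 = 0b0011, so P1 = P2 = P3.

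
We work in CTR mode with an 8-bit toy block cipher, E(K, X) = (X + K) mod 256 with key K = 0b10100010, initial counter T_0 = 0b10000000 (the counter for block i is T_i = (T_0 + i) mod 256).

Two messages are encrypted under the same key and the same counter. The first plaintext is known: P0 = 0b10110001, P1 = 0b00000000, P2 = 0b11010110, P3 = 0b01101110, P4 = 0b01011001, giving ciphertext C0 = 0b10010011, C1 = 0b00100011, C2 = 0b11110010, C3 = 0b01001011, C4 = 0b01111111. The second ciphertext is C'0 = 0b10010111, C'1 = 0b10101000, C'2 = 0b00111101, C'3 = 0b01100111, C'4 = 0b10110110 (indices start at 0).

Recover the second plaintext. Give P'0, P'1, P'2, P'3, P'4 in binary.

P'0 = 0b10110101, P'1 = 0b10001011, P'2 = 0b00011001, P'3 = 0b01000010, P'4 = 0b10010000

In CTR with a reused counter, both messages share the same keystream S_i, so C_i ⊕ C'_i = P_i ⊕ P'_i and thus P'_i = P_i ⊕ C_i ⊕ C'_i.
P'0: 0b10110001 ⊕ 0b10010011 ⊕ 0b10010111 = 0b10110101.
P'1: 0b00000000 ⊕ 0b00100011 ⊕ 0b10101000 = 0b10001011.
P'2: 0b11010110 ⊕ 0b11110010 ⊕ 0b00111101 = 0b00011001.
P'3: 0b01101110 ⊕ 0b01001011 ⊕ 0b01100111 = 0b01000010.
P'4: 0b01011001 ⊕ 0b01111111 ⊕ 0b10110110 = 0b10010000.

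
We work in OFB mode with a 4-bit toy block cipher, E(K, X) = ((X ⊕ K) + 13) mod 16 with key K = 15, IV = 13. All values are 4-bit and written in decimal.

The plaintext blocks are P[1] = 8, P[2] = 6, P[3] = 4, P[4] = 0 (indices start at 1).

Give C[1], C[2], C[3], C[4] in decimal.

OFB encryption: S_i = E(K, S_{i−1}) with S_{0} = IV; C_i = P_i ⊕ S_i.
C[1]: S = E(K, 13) = 15; 8 ⊕ 15 = 7.
C[2]: S = E(K, 15) = 13; 6 ⊕ 13 = 11.
C[3]: S = E(K, 13) = 15; 4 ⊕ 15 = 11.
C[4]: S = E(K, 15) = 13; 0 ⊕ 13 = 13.

C[1] = 7, C[2] = 11, C[3] = 11, C[4] = 13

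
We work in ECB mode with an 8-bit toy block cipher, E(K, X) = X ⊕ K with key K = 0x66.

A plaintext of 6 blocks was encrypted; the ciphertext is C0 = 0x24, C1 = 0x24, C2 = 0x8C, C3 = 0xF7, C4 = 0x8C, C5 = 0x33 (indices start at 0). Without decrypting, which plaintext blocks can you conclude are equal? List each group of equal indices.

P0 = P1; P2 = P4

ECB encrypts each block independently with the same key, so equal ciphertext blocks imply equal plaintext blocks.
C0 = C1 = 0x24, so P0 = P1.
C2 = C4 = 0x8C, so P2 = P4.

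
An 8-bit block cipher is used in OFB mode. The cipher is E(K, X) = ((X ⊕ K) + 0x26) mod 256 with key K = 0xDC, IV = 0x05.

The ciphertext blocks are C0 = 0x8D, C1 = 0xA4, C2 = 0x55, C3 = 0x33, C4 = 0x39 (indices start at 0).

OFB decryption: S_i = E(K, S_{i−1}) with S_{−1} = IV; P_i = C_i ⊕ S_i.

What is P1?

P0: S = E(K, 0x05) = 0xFF; 0x8D ⊕ 0xFF = 0x72.
P1: S = E(K, 0xFF) = 0x49; 0xA4 ⊕ 0x49 = 0xED.

P1 = 0xED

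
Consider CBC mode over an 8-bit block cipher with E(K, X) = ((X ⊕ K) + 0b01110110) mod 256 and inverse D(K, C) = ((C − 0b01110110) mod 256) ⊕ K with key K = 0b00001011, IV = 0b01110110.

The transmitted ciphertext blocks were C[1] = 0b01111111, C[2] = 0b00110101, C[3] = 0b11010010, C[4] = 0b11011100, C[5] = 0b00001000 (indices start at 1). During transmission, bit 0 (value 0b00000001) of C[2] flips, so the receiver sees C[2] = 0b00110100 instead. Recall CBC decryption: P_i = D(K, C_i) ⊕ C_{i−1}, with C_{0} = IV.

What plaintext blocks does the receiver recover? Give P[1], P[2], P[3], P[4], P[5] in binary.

P[1] = 0b01110100, P[2] = 0b11001010, P[3] = 0b01100011, P[4] = 0b10111111, P[5] = 0b01000101

Only C[2] changed, to 0b00110100. In CBC, a change in C_i garbles P_i and flips the same bit in P_{i+1}. Decrypting the received ciphertext:
P[1]: D(K, 0b01111111) = 0b00000010; 0b00000010 ⊕ 0b01110110 = 0b01110100.
P[2]: D(K, 0b00110100) = 0b10110101; 0b10110101 ⊕ 0b01111111 = 0b11001010.
P[3]: D(K, 0b11010010) = 0b01010111; 0b01010111 ⊕ 0b00110100 = 0b01100011.
P[4]: D(K, 0b11011100) = 0b01101101; 0b01101101 ⊕ 0b11010010 = 0b10111111.
P[5]: D(K, 0b00001000) = 0b10011001; 0b10011001 ⊕ 0b11011100 = 0b01000101.
Blocks that differ from the original plaintext: P[2], P[3].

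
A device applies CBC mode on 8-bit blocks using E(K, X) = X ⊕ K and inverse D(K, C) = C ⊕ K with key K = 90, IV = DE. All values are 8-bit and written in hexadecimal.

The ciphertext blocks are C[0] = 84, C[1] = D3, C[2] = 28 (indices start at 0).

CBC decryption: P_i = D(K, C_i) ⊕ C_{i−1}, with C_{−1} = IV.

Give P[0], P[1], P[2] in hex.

P[0]: D(K, 84) = 14; 14 ⊕ DE = CA.
P[1]: D(K, D3) = 43; 43 ⊕ 84 = C7.
P[2]: D(K, 28) = B8; B8 ⊕ D3 = 6B.

P[0] = CA, P[1] = C7, P[2] = 6B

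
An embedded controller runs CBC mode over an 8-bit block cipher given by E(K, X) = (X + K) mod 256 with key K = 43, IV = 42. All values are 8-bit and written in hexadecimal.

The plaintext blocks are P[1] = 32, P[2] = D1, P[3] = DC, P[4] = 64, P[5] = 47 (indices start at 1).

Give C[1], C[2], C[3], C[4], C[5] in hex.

C[1] = B3, C[2] = A5, C[3] = BC, C[4] = 1B, C[5] = 9F

CBC encryption: C_i = E(K, P_i ⊕ C_{i−1}), with C_{0} = IV.
C[1]: P[1] ⊕ 42 = 70; E(K, 70) = B3.
C[2]: P[2] ⊕ B3 = 62; E(K, 62) = A5.
C[3]: P[3] ⊕ A5 = 79; E(K, 79) = BC.
C[4]: P[4] ⊕ BC = D8; E(K, D8) = 1B.
C[5]: P[5] ⊕ 1B = 5C; E(K, 5C) = 9F.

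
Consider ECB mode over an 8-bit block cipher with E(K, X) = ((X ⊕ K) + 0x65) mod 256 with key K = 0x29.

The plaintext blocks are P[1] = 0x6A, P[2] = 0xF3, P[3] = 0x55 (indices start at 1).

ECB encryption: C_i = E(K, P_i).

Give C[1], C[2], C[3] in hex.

C[1]: E(K, 0x6A) = 0xA8.
C[2]: E(K, 0xF3) = 0x3F.
C[3]: E(K, 0x55) = 0xE1.

C[1] = 0xA8, C[2] = 0x3F, C[3] = 0xE1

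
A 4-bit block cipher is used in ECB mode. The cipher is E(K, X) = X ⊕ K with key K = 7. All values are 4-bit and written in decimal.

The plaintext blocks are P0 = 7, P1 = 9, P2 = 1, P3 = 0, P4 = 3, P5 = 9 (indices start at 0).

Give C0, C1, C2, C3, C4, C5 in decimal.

ECB encryption: C_i = E(K, P_i).
C0: E(K, 7) = 0.
C1: E(K, 9) = 14.
C2: E(K, 1) = 6.
C3: E(K, 0) = 7.
C4: E(K, 3) = 4.
C5: E(K, 9) = 14.

C0 = 0, C1 = 14, C2 = 6, C3 = 7, C4 = 4, C5 = 14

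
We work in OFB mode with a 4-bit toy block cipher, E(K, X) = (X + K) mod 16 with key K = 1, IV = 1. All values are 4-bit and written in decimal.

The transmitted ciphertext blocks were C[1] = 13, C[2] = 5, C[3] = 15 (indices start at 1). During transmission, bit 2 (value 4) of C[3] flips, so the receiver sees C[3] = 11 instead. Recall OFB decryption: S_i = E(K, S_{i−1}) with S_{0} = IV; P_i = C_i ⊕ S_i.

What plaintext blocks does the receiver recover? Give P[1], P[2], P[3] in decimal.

Only C[3] changed, to 11. In OFB, a change in C_i flips the same bit in P_i only; the keystream is unaffected. Decrypting the received ciphertext:
P[1]: S = E(K, 1) = 2; 13 ⊕ 2 = 15.
P[2]: S = E(K, 2) = 3; 5 ⊕ 3 = 6.
P[3]: S = E(K, 3) = 4; 11 ⊕ 4 = 15.
Blocks that differ from the original plaintext: P[3].

P[1] = 15, P[2] = 6, P[3] = 15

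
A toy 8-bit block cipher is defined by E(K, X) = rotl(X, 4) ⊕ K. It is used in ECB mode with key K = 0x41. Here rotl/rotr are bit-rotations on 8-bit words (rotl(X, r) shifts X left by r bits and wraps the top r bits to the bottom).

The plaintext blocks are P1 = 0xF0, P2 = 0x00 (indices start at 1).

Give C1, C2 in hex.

C1 = 0x4E, C2 = 0x41

ECB encryption: C_i = E(K, P_i).
C1: E(K, 0xF0) = 0x4E.
C2: E(K, 0x00) = 0x41.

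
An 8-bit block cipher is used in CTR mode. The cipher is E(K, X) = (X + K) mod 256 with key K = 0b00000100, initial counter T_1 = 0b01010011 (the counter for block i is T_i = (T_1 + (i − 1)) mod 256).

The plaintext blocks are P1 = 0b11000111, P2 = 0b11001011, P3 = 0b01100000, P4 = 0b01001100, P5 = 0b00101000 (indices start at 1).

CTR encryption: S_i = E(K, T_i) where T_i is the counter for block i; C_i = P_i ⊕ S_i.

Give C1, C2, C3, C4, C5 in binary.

C1 = 0b10010000, C2 = 0b10010011, C3 = 0b00111001, C4 = 0b00010110, C5 = 0b01110011

C1: T = 0b01010011, S = E(K, T) = 0b01010111; 0b11000111 ⊕ 0b01010111 = 0b10010000.
C2: T = 0b01010100, S = E(K, T) = 0b01011000; 0b11001011 ⊕ 0b01011000 = 0b10010011.
C3: T = 0b01010101, S = E(K, T) = 0b01011001; 0b01100000 ⊕ 0b01011001 = 0b00111001.
C4: T = 0b01010110, S = E(K, T) = 0b01011010; 0b01001100 ⊕ 0b01011010 = 0b00010110.
C5: T = 0b01010111, S = E(K, T) = 0b01011011; 0b00101000 ⊕ 0b01011011 = 0b01110011.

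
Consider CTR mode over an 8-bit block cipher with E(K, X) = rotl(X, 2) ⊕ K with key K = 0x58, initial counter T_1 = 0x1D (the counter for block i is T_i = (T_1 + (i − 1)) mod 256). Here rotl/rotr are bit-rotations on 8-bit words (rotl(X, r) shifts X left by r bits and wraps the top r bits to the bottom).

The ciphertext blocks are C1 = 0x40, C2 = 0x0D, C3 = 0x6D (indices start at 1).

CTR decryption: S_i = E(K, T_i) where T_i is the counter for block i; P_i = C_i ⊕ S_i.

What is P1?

P1 = 0x6C

P1: T = 0x1D, S = E(K, T) = 0x2C; 0x40 ⊕ 0x2C = 0x6C.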